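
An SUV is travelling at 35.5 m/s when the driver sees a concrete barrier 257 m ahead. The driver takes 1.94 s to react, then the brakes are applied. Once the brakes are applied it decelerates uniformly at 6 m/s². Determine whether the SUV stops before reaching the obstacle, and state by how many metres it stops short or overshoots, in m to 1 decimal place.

Yes — it stops 83.1 m short of the obstacle

Reaction distance = 35.5000 × 1.94 = 68.870 m.
Braking distance = v²/(2a) = 1260.250 / 12.000 = 105.021 m.
Total stopping distance = 68.870 + 105.021 = 173.891 m, vs 257 m available — it stops with 257 − 173.891 = 83.109 m to spare.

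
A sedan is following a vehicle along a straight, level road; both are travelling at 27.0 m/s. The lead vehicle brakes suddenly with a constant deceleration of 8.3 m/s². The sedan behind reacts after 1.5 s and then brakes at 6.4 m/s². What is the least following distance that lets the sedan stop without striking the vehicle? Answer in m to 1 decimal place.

Minimum gap ≈ 53.5 m

Leader travels v²/(2a_L) = 729.000 / 16.600 = 43.916 m before stopping.
Follower covers v·t_r = 27.0000 × 1.5 = 40.500 m while reacting, then v²/(2a_F) = 729.000 / 12.800 = 56.953 m while braking, for a total of 40.500 + 56.953 = 97.453 m.
Since a_F ≤ a_L and the follower starts braking later, the follower is never slower than the leader, so the closest approach is when both have stopped.
Minimum gap = 97.453 − 43.916 = 53.537 m.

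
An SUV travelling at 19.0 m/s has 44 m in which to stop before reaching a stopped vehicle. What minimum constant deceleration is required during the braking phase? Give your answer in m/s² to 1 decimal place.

v² = 2a·d ⇒ a = v²/(2d) = 19.0000² / (2 × 44.000) = 361.000 / 88.000 = 4.1023 m/s².

Required deceleration ≈ 4.1 m/s²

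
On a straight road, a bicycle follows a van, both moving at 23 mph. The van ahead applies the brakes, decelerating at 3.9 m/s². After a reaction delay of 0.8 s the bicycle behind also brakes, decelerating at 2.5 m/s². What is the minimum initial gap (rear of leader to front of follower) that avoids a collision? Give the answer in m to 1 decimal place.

Minimum gap ≈ 15.8 m

23 mph × 0.44704 = 10.2819 m/s.
Leader travels v²/(2a_L) = 105.717 / 7.800 = 13.553 m before stopping.
Follower covers v·t_r = 10.2819 × 0.8 = 8.226 m while reacting, then v²/(2a_F) = 105.717 / 5.000 = 21.143 m while braking, for a total of 8.226 + 21.143 = 29.369 m.
Since a_F ≤ a_L and the follower starts braking later, the follower is never slower than the leader, so the closest approach is when both have stopped.
Minimum gap = 29.369 − 13.553 = 15.816 m.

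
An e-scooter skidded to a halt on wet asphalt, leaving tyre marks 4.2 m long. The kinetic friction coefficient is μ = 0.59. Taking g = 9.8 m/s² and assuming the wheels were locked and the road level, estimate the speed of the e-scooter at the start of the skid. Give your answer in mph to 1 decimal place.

Initial speed ≈ 15.6 mph

Deceleration a = μg = 0.59 × 9.8 = 5.782 m/s².
v = √(2a·d) = √(2 × 5.782 × 4.2) = √48.569 = 6.9691 m/s.
= 6.9691 ÷ 0.44704 = 15.589 mph.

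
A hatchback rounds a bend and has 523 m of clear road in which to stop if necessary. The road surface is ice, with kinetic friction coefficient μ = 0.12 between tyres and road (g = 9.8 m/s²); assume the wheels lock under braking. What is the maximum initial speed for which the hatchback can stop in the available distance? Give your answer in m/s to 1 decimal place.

a = μg = 0.12 × 9.8 = 1.176 m/s².
v²/(2a) = d ⇒ v = √(2 × 1.176 × 523) = √1230.10 = 35.0728 m/s.

Maximum speed ≈ 35.1 m/s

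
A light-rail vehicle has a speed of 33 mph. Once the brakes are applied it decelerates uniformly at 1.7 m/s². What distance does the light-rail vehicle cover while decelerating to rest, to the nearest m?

33 mph × 0.44704 = 14.7523 m/s.
Braking distance = v²/(2a) = 14.7523² / (2 × 1.700) = 217.630 / 3.400 = 64.009 m.

Braking distance ≈ 64 m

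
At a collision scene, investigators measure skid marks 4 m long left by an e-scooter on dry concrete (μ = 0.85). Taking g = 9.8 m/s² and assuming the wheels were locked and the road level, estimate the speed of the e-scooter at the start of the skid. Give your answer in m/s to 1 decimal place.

Deceleration a = μg = 0.85 × 9.8 = 8.330 m/s².
v = √(2a·d) = √(2 × 8.330 × 4) = √66.640 = 8.1633 m/s.

Initial speed ≈ 8.2 m/s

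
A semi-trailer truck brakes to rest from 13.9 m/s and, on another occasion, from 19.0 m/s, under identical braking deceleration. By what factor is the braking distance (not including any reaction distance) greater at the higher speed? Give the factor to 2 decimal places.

Braking distance d = v²/(2a), so with a fixed, d ∝ v².
Factor = (19.0/13.9)² = 1.3669² = 1.8684.

Factor ≈ 1.87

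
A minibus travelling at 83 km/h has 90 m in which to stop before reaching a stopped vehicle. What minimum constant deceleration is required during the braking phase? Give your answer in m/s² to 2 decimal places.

83 km/h ÷ 3.6 = 23.0556 m/s.
v² = 2a·d ⇒ a = v²/(2d) = 23.0556² / (2 × 90.000) = 531.561 / 180.000 = 2.9531 m/s².

Required deceleration ≈ 2.95 m/s²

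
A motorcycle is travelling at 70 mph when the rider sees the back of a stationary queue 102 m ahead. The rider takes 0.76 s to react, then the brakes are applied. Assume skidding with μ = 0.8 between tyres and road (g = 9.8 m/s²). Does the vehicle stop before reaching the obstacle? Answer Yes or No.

70 mph × 0.44704 = 31.2928 m/s.
a = μg = 0.8 × 9.8 = 7.840 m/s².
Reaction distance = 31.2928 × 0.76 = 23.783 m.
Braking distance = v²/(2a) = 979.239 / 15.680 = 62.451 m.
Total stopping distance = 23.783 + 62.451 = 86.234 m, vs 102 m available — it stops with 102 − 86.234 = 15.766 m to spare.

Yes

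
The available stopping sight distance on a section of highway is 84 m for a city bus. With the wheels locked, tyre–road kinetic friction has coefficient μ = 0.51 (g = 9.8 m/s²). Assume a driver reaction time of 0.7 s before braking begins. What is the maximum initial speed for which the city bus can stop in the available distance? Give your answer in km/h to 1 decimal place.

Maximum speed ≈ 92.5 km/h

a = μg = 0.51 × 9.8 = 4.998 m/s².
Stopping distance: v·t_r + v²/(2a) = 84 with t_r = 0.7 s and a = 4.998 m/s².
So v² + 6.997 v − 839.66 = 0.
Positive root: v = −a·t_r + √((a·t_r)² + 2a·d) = −3.499 + √(12.243 + 839.66) = 25.6884 m/s.
25.6884 m/s × 3.6 = 92.478 km/h.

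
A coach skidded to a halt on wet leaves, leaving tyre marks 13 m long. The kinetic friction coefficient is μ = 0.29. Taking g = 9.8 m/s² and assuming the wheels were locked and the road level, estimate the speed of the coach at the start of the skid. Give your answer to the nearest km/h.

Deceleration a = μg = 0.29 × 9.8 = 2.842 m/s².
v = √(2a·d) = √(2 × 2.842 × 13) = √73.892 = 8.5960 m/s.
= 8.5960 × 3.6 = 30.946 km/h.

Initial speed ≈ 31 km/h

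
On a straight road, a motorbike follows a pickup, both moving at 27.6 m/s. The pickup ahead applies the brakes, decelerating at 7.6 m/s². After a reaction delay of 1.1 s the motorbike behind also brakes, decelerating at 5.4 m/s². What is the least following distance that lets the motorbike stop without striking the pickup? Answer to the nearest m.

Leader travels v²/(2a_L) = 761.760 / 15.200 = 50.116 m before stopping.
Follower covers v·t_r = 27.6000 × 1.1 = 30.360 m while reacting, then v²/(2a_F) = 761.760 / 10.800 = 70.533 m while braking, for a total of 30.360 + 70.533 = 100.893 m.
Since a_F ≤ a_L and the follower starts braking later, the follower is never slower than the leader, so the closest approach is when both have stopped.
Minimum gap = 100.893 − 50.116 = 50.777 m.

Minimum gap ≈ 51 m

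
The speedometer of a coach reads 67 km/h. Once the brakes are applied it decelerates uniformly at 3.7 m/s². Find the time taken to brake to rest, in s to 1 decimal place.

Braking time ≈ 5.0 s

67 km/h ÷ 3.6 = 18.6111 m/s.
Braking time = v/a = 18.6111 / 3.700 = 5.030 s.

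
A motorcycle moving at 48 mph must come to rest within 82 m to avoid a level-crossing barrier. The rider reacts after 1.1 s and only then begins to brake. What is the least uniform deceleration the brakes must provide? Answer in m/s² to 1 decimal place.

48 mph × 0.44704 = 21.4579 m/s.
Distance covered during reaction = 21.4579 × 1.1 = 23.604 m.
Distance available for braking: 82 − 23.604 = 58.396 m.
v² = 2a·d ⇒ a = v²/(2d) = 21.4579² / (2 × 58.396) = 460.441 / 116.792 = 3.9424 m/s².

Required deceleration ≈ 3.9 m/s²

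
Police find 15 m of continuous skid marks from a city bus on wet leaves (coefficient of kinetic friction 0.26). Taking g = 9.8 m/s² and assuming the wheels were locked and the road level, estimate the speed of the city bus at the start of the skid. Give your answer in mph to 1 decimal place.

Deceleration a = μg = 0.26 × 9.8 = 2.548 m/s².
v = √(2a·d) = √(2 × 2.548 × 15) = √76.440 = 8.7430 m/s.
= 8.7430 ÷ 0.44704 = 19.558 mph.

Initial speed ≈ 19.6 mph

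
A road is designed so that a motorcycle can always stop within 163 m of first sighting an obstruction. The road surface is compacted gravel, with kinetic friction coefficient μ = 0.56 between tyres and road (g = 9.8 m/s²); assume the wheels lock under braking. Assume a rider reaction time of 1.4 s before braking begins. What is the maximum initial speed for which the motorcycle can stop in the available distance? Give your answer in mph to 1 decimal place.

a = μg = 0.56 × 9.8 = 5.488 m/s².
Stopping distance: v·t_r + v²/(2a) = 163 with t_r = 1.4 s and a = 5.488 m/s².
So v² + 15.366 v − 1789.09 = 0.
Positive root: v = −a·t_r + √((a·t_r)² + 2a·d) = −7.683 + √(59.028 + 1789.09) = 35.3067 m/s.
35.3067 m/s ÷ 0.44704 = 78.979 mph.

Maximum speed ≈ 79.0 mph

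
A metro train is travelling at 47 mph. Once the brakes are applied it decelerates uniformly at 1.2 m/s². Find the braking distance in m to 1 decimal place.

47 mph × 0.44704 = 21.0109 m/s.
Braking distance = v²/(2a) = 21.0109² / (2 × 1.200) = 441.458 / 2.400 = 183.941 m.

Braking distance ≈ 183.9 m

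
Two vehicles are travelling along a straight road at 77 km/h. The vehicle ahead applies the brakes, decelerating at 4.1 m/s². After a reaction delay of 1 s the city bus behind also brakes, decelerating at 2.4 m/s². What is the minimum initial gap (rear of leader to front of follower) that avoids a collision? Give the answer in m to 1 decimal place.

Minimum gap ≈ 60.9 m

77 km/h ÷ 3.6 = 21.3889 m/s.
Leader travels v²/(2a_L) = 457.485 / 8.200 = 55.791 m before stopping.
Follower covers v·t_r = 21.3889 × 1 = 21.389 m while reacting, then v²/(2a_F) = 457.485 / 4.800 = 95.309 m while braking, for a total of 21.389 + 95.309 = 116.698 m.
Since a_F ≤ a_L and the follower starts braking later, the follower is never slower than the leader, so the closest approach is when both have stopped.
Minimum gap = 116.698 − 55.791 = 60.907 m.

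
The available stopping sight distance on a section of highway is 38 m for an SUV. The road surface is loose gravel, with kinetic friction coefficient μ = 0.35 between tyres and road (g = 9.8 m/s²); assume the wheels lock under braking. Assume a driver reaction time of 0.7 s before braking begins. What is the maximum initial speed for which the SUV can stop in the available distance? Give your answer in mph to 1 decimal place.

a = μg = 0.35 × 9.8 = 3.430 m/s².
Stopping distance: v·t_r + v²/(2a) = 38 with t_r = 0.7 s and a = 3.430 m/s².
So v² + 4.802 v − 260.68 = 0.
Positive root: v = −a·t_r + √((a·t_r)² + 2a·d) = −2.401 + √(5.765 + 260.68) = 13.9221 m/s.
13.9221 m/s ÷ 0.44704 = 31.143 mph.

Maximum speed ≈ 31.1 mph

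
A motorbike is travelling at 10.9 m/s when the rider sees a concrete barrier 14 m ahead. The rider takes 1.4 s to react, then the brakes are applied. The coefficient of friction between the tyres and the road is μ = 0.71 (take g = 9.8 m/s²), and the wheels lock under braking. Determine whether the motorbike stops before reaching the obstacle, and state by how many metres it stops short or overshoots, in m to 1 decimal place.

No — it overshoots by 9.8 m

a = μg = 0.71 × 9.8 = 6.958 m/s².
Reaction distance = 10.9000 × 1.4 = 15.260 m.
Braking distance = v²/(2a) = 118.810 / 13.916 = 8.538 m.
Total stopping distance = 15.260 + 8.538 = 23.798 m, vs 14 m available — it cannot stop in time and overshoots by 23.798 − 14 = 9.798 m.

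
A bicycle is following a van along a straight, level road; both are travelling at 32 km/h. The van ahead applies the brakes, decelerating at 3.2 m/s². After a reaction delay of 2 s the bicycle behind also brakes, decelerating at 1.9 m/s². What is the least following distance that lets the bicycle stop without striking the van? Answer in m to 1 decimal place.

32 km/h ÷ 3.6 = 8.8889 m/s.
Leader travels v²/(2a_L) = 79.013 / 6.400 = 12.346 m before stopping.
Follower covers v·t_r = 8.8889 × 2 = 17.778 m while reacting, then v²/(2a_F) = 79.013 / 3.800 = 20.793 m while braking, for a total of 17.778 + 20.793 = 38.571 m.
Since a_F ≤ a_L and the follower starts braking later, the follower is never slower than the leader, so the closest approach is when both have stopped.
Minimum gap = 38.571 − 12.346 = 26.225 m.

Minimum gap ≈ 26.2 m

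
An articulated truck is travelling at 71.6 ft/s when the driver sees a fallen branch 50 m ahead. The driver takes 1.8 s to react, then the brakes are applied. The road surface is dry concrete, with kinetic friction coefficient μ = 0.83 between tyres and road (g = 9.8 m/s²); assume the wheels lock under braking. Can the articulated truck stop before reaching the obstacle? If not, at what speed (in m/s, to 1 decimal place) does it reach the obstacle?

71.6 ft/s × 0.3048 = 21.8237 m/s.
a = μg = 0.83 × 9.8 = 8.134 m/s².
Reaction distance = 21.8237 × 1.8 = 39.283 m.
Braking distance needed to stop: v²/(2a) = 476.274 / 16.268 = 29.277 m, so total needed = 39.283 + 29.277 = 68.560 m > 50 m — it cannot stop.
Distance remaining when braking begins: 50 − 39.283 = 10.717 m.
v² = v₀² − 2a·d = 476.274 − 2 × 8.134 × 10.717 = 301.930 m²/s².
v = √301.930 = 17.376 m/s.

No — it strikes the obstacle at 17.4 m/s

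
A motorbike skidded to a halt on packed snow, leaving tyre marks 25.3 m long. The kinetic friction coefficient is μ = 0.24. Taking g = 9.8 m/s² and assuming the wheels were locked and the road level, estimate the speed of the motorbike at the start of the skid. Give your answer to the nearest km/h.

Deceleration a = μg = 0.24 × 9.8 = 2.352 m/s².
v = √(2a·d) = √(2 × 2.352 × 25.3) = √119.011 = 10.9092 m/s.
= 10.9092 × 3.6 = 39.273 km/h.

Initial speed ≈ 39 km/h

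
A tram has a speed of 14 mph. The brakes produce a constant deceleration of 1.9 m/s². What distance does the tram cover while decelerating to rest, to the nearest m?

Braking distance ≈ 10 m

14 mph × 0.44704 = 6.2586 m/s.
Braking distance = v²/(2a) = 6.2586² / (2 × 1.900) = 39.170 / 3.800 = 10.308 m.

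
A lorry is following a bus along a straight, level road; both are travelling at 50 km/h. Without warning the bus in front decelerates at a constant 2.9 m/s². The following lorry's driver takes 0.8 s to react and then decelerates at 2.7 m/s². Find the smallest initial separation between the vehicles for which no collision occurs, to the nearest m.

Minimum gap ≈ 14 m

50 km/h ÷ 3.6 = 13.8889 m/s.
Leader travels v²/(2a_L) = 192.902 / 5.800 = 33.259 m before stopping.
Follower covers v·t_r = 13.8889 × 0.8 = 11.111 m while reacting, then v²/(2a_F) = 192.902 / 5.400 = 35.723 m while braking, for a total of 11.111 + 35.723 = 46.834 m.
Since a_F ≤ a_L and the follower starts braking later, the follower is never slower than the leader, so the closest approach is when both have stopped.
Minimum gap = 46.834 − 33.259 = 13.575 m.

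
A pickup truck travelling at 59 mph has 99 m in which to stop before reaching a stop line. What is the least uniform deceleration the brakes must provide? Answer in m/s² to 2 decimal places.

Required deceleration ≈ 3.51 m/s²

59 mph × 0.44704 = 26.3754 m/s.
v² = 2a·d ⇒ a = v²/(2d) = 26.3754² / (2 × 99.000) = 695.662 / 198.000 = 3.5134 m/s².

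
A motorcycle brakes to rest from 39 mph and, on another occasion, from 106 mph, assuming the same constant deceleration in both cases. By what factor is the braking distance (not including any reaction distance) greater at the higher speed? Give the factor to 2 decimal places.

Factor ≈ 7.39

Braking distance d = v²/(2a), so with a fixed, d ∝ v².
Factor = (106/39)² = 2.7179² = 7.3870.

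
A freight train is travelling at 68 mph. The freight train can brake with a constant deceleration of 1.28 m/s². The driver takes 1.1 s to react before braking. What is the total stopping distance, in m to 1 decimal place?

68 mph × 0.44704 = 30.3987 m/s.
Reaction distance = v·t_r = 30.3987 × 1.1 = 33.439 m.
Braking distance = v²/(2a) = 30.3987² / (2 × 1.280) = 924.081 / 2.560 = 360.969 m.
Total = 33.439 + 360.969 = 394.408 m.

Total stopping distance ≈ 394.4 m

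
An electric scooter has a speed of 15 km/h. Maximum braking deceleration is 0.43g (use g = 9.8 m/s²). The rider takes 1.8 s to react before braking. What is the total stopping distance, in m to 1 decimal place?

Total stopping distance ≈ 9.6 m

15 km/h ÷ 3.6 = 4.1667 m/s.
a = 0.43 × 9.8 = 4.214 m/s².
Reaction distance = v·t_r = 4.1667 × 1.8 = 7.500 m.
Braking distance = v²/(2a) = 4.1667² / (2 × 4.214) = 17.361 / 8.428 = 2.060 m.
Total = 7.500 + 2.060 = 9.560 m.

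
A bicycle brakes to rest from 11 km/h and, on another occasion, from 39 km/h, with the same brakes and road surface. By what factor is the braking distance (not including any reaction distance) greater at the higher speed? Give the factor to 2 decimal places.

Factor ≈ 12.57

Braking distance d = v²/(2a), so with a fixed, d ∝ v².
Factor = (39/11)² = 3.5455² = 12.5706.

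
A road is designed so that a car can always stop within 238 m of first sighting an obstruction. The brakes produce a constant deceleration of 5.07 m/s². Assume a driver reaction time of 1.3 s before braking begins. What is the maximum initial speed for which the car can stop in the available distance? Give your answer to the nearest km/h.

Stopping distance: v·t_r + v²/(2a) = 238 with t_r = 1.3 s and a = 5.070 m/s².
So v² + 13.182 v − 2413.32 = 0.
Positive root: v = −a·t_r + √((a·t_r)² + 2a·d) = −6.591 + √(43.441 + 2413.32) = 42.9747 m/s.
42.9747 m/s × 3.6 = 154.709 km/h.

Maximum speed ≈ 155 km/h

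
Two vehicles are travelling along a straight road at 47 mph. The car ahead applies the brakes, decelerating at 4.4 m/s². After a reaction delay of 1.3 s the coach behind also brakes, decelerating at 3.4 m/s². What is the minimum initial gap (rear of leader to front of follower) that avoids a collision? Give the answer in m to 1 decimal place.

47 mph × 0.44704 = 21.0109 m/s.
Leader travels v²/(2a_L) = 441.458 / 8.800 = 50.166 m before stopping.
Follower covers v·t_r = 21.0109 × 1.3 = 27.314 m while reacting, then v²/(2a_F) = 441.458 / 6.800 = 64.920 m while braking, for a total of 27.314 + 64.920 = 92.234 m.
Since a_F ≤ a_L and the follower starts braking later, the follower is never slower than the leader, so the closest approach is when both have stopped.
Minimum gap = 92.234 − 50.166 = 42.068 m.

Minimum gap ≈ 42.1 m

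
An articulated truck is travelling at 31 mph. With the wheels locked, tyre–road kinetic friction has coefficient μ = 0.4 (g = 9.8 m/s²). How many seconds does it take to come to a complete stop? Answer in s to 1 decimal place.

31 mph × 0.44704 = 13.8582 m/s.
a = μg = 0.4 × 9.8 = 3.920 m/s².
Braking time = v/a = 13.8582 / 3.920 = 3.535 s.

Braking time ≈ 3.5 s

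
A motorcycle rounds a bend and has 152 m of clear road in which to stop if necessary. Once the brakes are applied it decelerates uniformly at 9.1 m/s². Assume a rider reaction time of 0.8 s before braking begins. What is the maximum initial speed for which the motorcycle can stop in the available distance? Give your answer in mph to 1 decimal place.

Maximum speed ≈ 102.5 mph

Stopping distance: v·t_r + v²/(2a) = 152 with t_r = 0.8 s and a = 9.100 m/s².
So v² + 14.560 v − 2766.40 = 0.
Positive root: v = −a·t_r + √((a·t_r)² + 2a·d) = −7.280 + √(52.998 + 2766.40) = 45.8180 m/s.
45.8180 m/s ÷ 0.44704 = 102.492 mph.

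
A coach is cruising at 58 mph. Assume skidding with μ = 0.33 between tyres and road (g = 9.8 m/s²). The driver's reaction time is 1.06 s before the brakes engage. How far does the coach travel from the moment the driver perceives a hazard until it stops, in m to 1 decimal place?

58 mph × 0.44704 = 25.9283 m/s.
a = μg = 0.33 × 9.8 = 3.234 m/s².
Reaction distance = v·t_r = 25.9283 × 1.06 = 27.484 m.
Braking distance = v²/(2a) = 25.9283² / (2 × 3.234) = 672.277 / 6.468 = 103.939 m.
Total = 27.484 + 103.939 = 131.423 m.

Total stopping distance ≈ 131.4 m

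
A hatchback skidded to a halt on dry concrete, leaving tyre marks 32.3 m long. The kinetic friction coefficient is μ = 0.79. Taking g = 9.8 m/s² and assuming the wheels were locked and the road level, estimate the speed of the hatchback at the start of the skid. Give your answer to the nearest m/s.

Deceleration a = μg = 0.79 × 9.8 = 7.742 m/s².
v = √(2a·d) = √(2 × 7.742 × 32.3) = √500.133 = 22.3637 m/s.

Initial speed ≈ 22 m/s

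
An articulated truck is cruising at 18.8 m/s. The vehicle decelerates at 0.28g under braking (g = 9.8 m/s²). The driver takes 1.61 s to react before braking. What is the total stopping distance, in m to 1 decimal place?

a = 0.28 × 9.8 = 2.744 m/s².
Reaction distance = v·t_r = 18.8000 × 1.61 = 30.268 m.
Braking distance = v²/(2a) = 18.8000² / (2 × 2.744) = 353.440 / 5.488 = 64.402 m.
Total = 30.268 + 64.402 = 94.670 m.

Total stopping distance ≈ 94.7 m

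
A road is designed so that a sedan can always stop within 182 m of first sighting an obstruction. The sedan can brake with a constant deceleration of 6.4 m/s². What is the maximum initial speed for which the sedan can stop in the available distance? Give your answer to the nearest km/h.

Maximum speed ≈ 174 km/h

v²/(2a) = d ⇒ v = √(2 × 6.400 × 182) = √2329.60 = 48.2659 m/s.
48.2659 m/s × 3.6 = 173.757 km/h.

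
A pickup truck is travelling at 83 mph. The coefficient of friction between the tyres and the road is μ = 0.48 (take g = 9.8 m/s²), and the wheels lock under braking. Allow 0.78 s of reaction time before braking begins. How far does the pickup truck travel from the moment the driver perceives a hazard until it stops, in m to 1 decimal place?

Total stopping distance ≈ 175.3 m

83 mph × 0.44704 = 37.1043 m/s.
a = μg = 0.48 × 9.8 = 4.704 m/s².
Reaction distance = v·t_r = 37.1043 × 0.78 = 28.941 m.
Braking distance = v²/(2a) = 37.1043² / (2 × 4.704) = 1376.729 / 9.408 = 146.336 m.
Total = 28.941 + 146.336 = 175.277 m.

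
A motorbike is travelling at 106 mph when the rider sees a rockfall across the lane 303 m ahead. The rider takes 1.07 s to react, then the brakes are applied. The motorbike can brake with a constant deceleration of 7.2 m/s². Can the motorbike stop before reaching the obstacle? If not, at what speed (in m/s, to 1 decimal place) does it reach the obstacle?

Yes — it stops about 96.4 m short of the obstacle, so it never reaches it

106 mph × 0.44704 = 47.3862 m/s.
Reaction distance = 47.3862 × 1.07 = 50.703 m.
Braking distance = v²/(2a) = 2245.452 / 14.400 = 155.934 m.
Total stopping distance = 50.703 + 155.934 = 206.637 m, vs 303 m available — it stops with 303 − 206.637 = 96.363 m to spare.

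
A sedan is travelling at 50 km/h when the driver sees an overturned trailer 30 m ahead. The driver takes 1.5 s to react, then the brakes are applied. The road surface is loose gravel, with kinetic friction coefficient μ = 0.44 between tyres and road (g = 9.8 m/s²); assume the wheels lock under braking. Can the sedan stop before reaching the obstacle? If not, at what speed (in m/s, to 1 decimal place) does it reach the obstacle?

50 km/h ÷ 3.6 = 13.8889 m/s.
a = μg = 0.44 × 9.8 = 4.312 m/s².
Reaction distance = 13.8889 × 1.5 = 20.833 m.
Braking distance needed to stop: v²/(2a) = 192.902 / 8.624 = 22.368 m, so total needed = 20.833 + 22.368 = 43.201 m > 30 m — it cannot stop.
Distance remaining when braking begins: 30 − 20.833 = 9.167 m.
v² = v₀² − 2a·d = 192.902 − 2 × 4.312 × 9.167 = 113.846 m²/s².
v = √113.846 = 10.670 m/s.

No — it strikes the obstacle at 10.7 m/s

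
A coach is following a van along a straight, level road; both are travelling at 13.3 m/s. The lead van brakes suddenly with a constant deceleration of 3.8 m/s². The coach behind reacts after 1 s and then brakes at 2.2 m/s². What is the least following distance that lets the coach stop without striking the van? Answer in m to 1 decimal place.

Minimum gap ≈ 30.2 m

Leader travels v²/(2a_L) = 176.890 / 7.600 = 23.275 m before stopping.
Follower covers v·t_r = 13.3000 × 1 = 13.300 m while reacting, then v²/(2a_F) = 176.890 / 4.400 = 40.202 m while braking, for a total of 13.300 + 40.202 = 53.502 m.
Since a_F ≤ a_L and the follower starts braking later, the follower is never slower than the leader, so the closest approach is when both have stopped.
Minimum gap = 53.502 − 23.275 = 30.227 m.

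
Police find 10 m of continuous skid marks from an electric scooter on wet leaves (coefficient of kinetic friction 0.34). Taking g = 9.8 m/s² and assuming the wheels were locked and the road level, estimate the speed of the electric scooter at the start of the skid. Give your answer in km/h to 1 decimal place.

Deceleration a = μg = 0.34 × 9.8 = 3.332 m/s².
v = √(2a·d) = √(2 × 3.332 × 10) = √66.640 = 8.1633 m/s.
= 8.1633 × 3.6 = 29.388 km/h.

Initial speed ≈ 29.4 km/h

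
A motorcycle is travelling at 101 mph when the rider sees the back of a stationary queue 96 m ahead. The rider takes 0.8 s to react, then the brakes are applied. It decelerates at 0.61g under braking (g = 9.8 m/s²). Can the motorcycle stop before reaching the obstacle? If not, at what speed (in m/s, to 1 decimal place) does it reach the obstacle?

No — it strikes the obstacle at 36.4 m/s

101 mph × 0.44704 = 45.1510 m/s.
a = 0.61 × 9.8 = 5.978 m/s².
Reaction distance = 45.1510 × 0.8 = 36.121 m.
Braking distance needed to stop: v²/(2a) = 2038.613 / 11.956 = 170.510 m, so total needed = 36.121 + 170.510 = 206.631 m > 96 m — it cannot stop.
Distance remaining when braking begins: 96 − 36.121 = 59.879 m.
v² = v₀² − 2a·d = 2038.613 − 2 × 5.978 × 59.879 = 1322.700 m²/s².
v = √1322.700 = 36.369 m/s.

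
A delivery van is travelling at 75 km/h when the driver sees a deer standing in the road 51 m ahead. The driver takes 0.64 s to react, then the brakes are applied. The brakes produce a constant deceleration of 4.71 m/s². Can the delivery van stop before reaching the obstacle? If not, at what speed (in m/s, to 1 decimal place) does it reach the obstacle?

No — it strikes the obstacle at 8.9 m/s

75 km/h ÷ 3.6 = 20.8333 m/s.
Reaction distance = 20.8333 × 0.64 = 13.333 m.
Braking distance needed to stop: v²/(2a) = 434.026 / 9.420 = 46.075 m, so total needed = 13.333 + 46.075 = 59.408 m > 51 m — it cannot stop.
Distance remaining when braking begins: 51 − 13.333 = 37.667 m.
v² = v₀² − 2a·d = 434.026 − 2 × 4.710 × 37.667 = 79.203 m²/s².
v = √79.203 = 8.900 m/s.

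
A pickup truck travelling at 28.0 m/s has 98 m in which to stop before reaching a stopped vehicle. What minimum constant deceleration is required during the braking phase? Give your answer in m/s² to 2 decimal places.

Required deceleration ≈ 4.00 m/s²

v² = 2a·d ⇒ a = v²/(2d) = 28.0000² / (2 × 98.000) = 784.000 / 196.000 = 4.0000 m/s².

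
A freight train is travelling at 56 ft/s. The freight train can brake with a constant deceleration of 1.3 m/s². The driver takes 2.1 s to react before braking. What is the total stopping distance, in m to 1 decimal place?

Total stopping distance ≈ 147.9 m

56 ft/s × 0.3048 = 17.0688 m/s.
Reaction distance = v·t_r = 17.0688 × 2.1 = 35.844 m.
Braking distance = v²/(2a) = 17.0688² / (2 × 1.300) = 291.344 / 2.600 = 112.055 m.
Total = 35.844 + 112.055 = 147.899 m.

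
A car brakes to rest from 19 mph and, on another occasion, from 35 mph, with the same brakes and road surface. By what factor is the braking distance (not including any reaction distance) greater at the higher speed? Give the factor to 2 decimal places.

Factor ≈ 3.39

Braking distance d = v²/(2a), so with a fixed, d ∝ v².
Factor = (35/19)² = 1.8421² = 3.3933.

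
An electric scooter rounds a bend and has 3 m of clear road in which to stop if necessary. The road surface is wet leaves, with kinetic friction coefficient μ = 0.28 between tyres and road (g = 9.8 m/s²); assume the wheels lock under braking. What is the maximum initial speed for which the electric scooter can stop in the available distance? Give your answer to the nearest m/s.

a = μg = 0.28 × 9.8 = 2.744 m/s².
v²/(2a) = d ⇒ v = √(2 × 2.744 × 3) = √16.46 = 4.0571 m/s.

Maximum speed ≈ 4 m/s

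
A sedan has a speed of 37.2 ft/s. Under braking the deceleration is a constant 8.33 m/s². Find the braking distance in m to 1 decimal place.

Braking distance ≈ 7.7 m

37.2 ft/s × 0.3048 = 11.3386 m/s.
Braking distance = v²/(2a) = 11.3386² / (2 × 8.330) = 128.564 / 16.660 = 7.717 m.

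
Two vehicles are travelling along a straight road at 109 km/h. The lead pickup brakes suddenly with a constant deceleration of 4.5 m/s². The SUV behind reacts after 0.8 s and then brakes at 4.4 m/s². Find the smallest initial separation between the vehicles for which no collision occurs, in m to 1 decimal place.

109 km/h ÷ 3.6 = 30.2778 m/s.
Leader travels v²/(2a_L) = 916.745 / 9.000 = 101.861 m before stopping.
Follower covers v·t_r = 30.2778 × 0.8 = 24.222 m while reacting, then v²/(2a_F) = 916.745 / 8.800 = 104.176 m while braking, for a total of 24.222 + 104.176 = 128.398 m.
Since a_F ≤ a_L and the follower starts braking later, the follower is never slower than the leader, so the closest approach is when both have stopped.
Minimum gap = 128.398 − 101.861 = 26.537 m.

Minimum gap ≈ 26.5 m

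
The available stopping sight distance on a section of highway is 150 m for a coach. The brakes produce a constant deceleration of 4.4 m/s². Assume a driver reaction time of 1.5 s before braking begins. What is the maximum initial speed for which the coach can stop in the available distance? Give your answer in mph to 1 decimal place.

Maximum speed ≈ 67.8 mph

Stopping distance: v·t_r + v²/(2a) = 150 with t_r = 1.5 s and a = 4.400 m/s².
So v² + 13.200 v − 1320.00 = 0.
Positive root: v = −a·t_r + √((a·t_r)² + 2a·d) = −6.600 + √(43.560 + 1320.00) = 30.3264 m/s.
30.3264 m/s ÷ 0.44704 = 67.838 mph.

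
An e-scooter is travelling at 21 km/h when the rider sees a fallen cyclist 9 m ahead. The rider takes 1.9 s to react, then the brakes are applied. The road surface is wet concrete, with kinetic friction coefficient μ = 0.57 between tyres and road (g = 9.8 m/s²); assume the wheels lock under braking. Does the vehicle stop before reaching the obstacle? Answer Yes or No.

No

21 km/h ÷ 3.6 = 5.8333 m/s.
a = μg = 0.57 × 9.8 = 5.586 m/s².
Reaction distance = 5.8333 × 1.9 = 11.083 m.
Braking distance = v²/(2a) = 34.027 / 11.172 = 3.046 m.
Total stopping distance = 11.083 + 3.046 = 14.129 m, vs 9 m available — it cannot stop in time and overshoots by 14.129 − 9 = 5.129 m.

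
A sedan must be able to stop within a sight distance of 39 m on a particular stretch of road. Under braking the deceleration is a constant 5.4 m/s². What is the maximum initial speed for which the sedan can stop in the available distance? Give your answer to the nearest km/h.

v²/(2a) = d ⇒ v = √(2 × 5.400 × 39) = √421.20 = 20.5232 m/s.
20.5232 m/s × 3.6 = 73.884 km/h.

Maximum speed ≈ 74 km/h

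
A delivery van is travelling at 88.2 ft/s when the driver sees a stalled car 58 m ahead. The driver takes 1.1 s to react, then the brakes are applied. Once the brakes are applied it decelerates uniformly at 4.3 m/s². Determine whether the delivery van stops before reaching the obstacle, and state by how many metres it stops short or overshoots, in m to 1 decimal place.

88.2 ft/s × 0.3048 = 26.8834 m/s.
Reaction distance = 26.8834 × 1.1 = 29.572 m.
Braking distance = v²/(2a) = 722.717 / 8.600 = 84.037 m.
Total stopping distance = 29.572 + 84.037 = 113.609 m, vs 58 m available — it cannot stop in time and overshoots by 113.609 − 58 = 55.609 m.

No — it overshoots by 55.6 m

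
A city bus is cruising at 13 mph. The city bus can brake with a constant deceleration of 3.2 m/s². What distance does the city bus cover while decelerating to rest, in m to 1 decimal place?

13 mph × 0.44704 = 5.8115 m/s.
Braking distance = v²/(2a) = 5.8115² / (2 × 3.200) = 33.774 / 6.400 = 5.277 m.

Braking distance ≈ 5.3 m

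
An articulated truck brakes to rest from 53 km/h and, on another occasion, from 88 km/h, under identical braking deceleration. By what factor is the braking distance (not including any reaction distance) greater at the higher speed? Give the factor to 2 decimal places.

Factor ≈ 2.76

Braking distance d = v²/(2a), so with a fixed, d ∝ v².
Factor = (88/53)² = 1.6604² = 2.7569.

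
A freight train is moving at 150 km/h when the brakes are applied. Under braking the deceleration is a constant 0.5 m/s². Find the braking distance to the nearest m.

150 km/h ÷ 3.6 = 41.6667 m/s.
Braking distance = v²/(2a) = 41.6667² / (2 × 0.500) = 1736.114 / 1.000 = 1736.114 m.

Braking distance ≈ 1736 m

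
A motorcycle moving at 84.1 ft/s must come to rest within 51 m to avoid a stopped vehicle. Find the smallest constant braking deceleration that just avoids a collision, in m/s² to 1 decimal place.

84.1 ft/s × 0.3048 = 25.6337 m/s.
v² = 2a·d ⇒ a = v²/(2d) = 25.6337² / (2 × 51.000) = 657.087 / 102.000 = 6.4420 m/s².

Required deceleration ≈ 6.4 m/s²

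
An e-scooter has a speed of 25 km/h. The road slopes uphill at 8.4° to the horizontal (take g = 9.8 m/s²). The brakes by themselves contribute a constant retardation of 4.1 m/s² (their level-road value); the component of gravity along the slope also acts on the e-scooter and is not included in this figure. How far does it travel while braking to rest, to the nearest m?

Braking distance ≈ 4 m

25 km/h ÷ 3.6 = 6.9444 m/s.
Gravity along the uphill slope adds to the braking deceleration: a_eff = 4.100 + 9.8·sin 8.4° = 4.100 + 1.432 = 5.532 m/s².
Braking distance = v²/(2a) = 6.9444² / (2 × 5.532) = 48.225 / 11.064 = 4.359 m.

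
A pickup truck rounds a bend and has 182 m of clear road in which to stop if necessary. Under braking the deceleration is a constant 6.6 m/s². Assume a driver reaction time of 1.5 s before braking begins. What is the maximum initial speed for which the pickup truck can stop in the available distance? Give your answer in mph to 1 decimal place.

Maximum speed ≈ 89.7 mph

Stopping distance: v·t_r + v²/(2a) = 182 with t_r = 1.5 s and a = 6.600 m/s².
So v² + 19.800 v − 2402.40 = 0.
Positive root: v = −a·t_r + √((a·t_r)² + 2a·d) = −9.900 + √(98.010 + 2402.40) = 40.1041 m/s.
40.1041 m/s ÷ 0.44704 = 89.710 mph.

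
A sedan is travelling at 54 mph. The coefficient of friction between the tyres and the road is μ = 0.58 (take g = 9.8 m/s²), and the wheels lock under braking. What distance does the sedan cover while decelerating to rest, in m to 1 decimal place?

54 mph × 0.44704 = 24.1402 m/s.
a = μg = 0.58 × 9.8 = 5.684 m/s².
Braking distance = v²/(2a) = 24.1402² / (2 × 5.684) = 582.749 / 11.368 = 51.262 m.

Braking distance ≈ 51.3 m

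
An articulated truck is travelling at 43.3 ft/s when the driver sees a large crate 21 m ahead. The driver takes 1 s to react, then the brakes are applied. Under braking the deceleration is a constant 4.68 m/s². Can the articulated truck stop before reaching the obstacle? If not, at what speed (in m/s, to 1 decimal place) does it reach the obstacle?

No — it strikes the obstacle at 10.1 m/s

43.3 ft/s × 0.3048 = 13.1978 m/s.
Reaction distance = 13.1978 × 1 = 13.198 m.
Braking distance needed to stop: v²/(2a) = 174.182 / 9.360 = 18.609 m, so total needed = 13.198 + 18.609 = 31.807 m > 21 m — it cannot stop.
Distance remaining when braking begins: 21 − 13.198 = 7.802 m.
v² = v₀² − 2a·d = 174.182 − 2 × 4.680 × 7.802 = 101.155 m²/s².
v = √101.155 = 10.058 m/s.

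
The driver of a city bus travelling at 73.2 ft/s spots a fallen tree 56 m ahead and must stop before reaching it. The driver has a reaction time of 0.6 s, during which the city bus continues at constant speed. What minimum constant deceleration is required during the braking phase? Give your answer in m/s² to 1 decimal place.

Required deceleration ≈ 5.8 m/s²

73.2 ft/s × 0.3048 = 22.3114 m/s.
Distance covered during reaction = 22.3114 × 0.6 = 13.387 m.
Distance available for braking: 56 − 13.387 = 42.613 m.
v² = 2a·d ⇒ a = v²/(2d) = 22.3114² / (2 × 42.613) = 497.799 / 85.226 = 5.8409 m/s².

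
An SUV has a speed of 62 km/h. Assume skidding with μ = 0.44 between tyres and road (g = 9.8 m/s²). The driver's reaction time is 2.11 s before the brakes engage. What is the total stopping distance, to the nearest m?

Total stopping distance ≈ 71 m

62 km/h ÷ 3.6 = 17.2222 m/s.
a = μg = 0.44 × 9.8 = 4.312 m/s².
Reaction distance = v·t_r = 17.2222 × 2.11 = 36.339 m.
Braking distance = v²/(2a) = 17.2222² / (2 × 4.312) = 296.604 / 8.624 = 34.393 m.
Total = 36.339 + 34.393 = 70.732 m.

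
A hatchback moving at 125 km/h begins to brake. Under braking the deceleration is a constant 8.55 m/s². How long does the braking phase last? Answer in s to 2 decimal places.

Braking time ≈ 4.06 s

125 km/h ÷ 3.6 = 34.7222 m/s.
Braking time = v/a = 34.7222 / 8.550 = 4.061 s.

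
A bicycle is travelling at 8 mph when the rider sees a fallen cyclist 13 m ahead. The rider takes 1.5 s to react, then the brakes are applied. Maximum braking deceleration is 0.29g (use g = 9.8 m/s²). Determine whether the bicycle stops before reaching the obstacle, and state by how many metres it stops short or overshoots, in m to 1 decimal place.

Yes — it stops 5.4 m short of the obstacle

8 mph × 0.44704 = 3.5763 m/s.
a = 0.29 × 9.8 = 2.842 m/s².
Reaction distance = 3.5763 × 1.5 = 5.364 m.
Braking distance = v²/(2a) = 12.790 / 5.684 = 2.250 m.
Total stopping distance = 5.364 + 2.250 = 7.614 m, vs 13 m available — it stops with 13 − 7.614 = 5.386 m to spare.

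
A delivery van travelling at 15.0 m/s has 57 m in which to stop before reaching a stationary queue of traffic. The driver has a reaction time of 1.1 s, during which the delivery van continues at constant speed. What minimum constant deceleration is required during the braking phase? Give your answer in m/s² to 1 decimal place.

Distance covered during reaction = 15.0000 × 1.1 = 16.500 m.
Distance available for braking: 57 − 16.500 = 40.500 m.
v² = 2a·d ⇒ a = v²/(2d) = 15.0000² / (2 × 40.500) = 225.000 / 81.000 = 2.7778 m/s².

Required deceleration ≈ 2.8 m/s²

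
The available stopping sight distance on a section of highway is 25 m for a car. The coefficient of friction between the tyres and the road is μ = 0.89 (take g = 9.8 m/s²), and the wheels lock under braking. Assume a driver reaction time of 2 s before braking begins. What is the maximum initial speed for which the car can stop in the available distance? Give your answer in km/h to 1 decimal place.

Maximum speed ≈ 35.2 km/h

a = μg = 0.89 × 9.8 = 8.722 m/s².
Stopping distance: v·t_r + v²/(2a) = 25 with t_r = 2 s and a = 8.722 m/s².
So v² + 34.888 v − 436.10 = 0.
Positive root: v = −a·t_r + √((a·t_r)² + 2a·d) = −17.444 + √(304.293 + 436.10) = 9.7662 m/s.
9.7662 m/s × 3.6 = 35.158 km/h.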